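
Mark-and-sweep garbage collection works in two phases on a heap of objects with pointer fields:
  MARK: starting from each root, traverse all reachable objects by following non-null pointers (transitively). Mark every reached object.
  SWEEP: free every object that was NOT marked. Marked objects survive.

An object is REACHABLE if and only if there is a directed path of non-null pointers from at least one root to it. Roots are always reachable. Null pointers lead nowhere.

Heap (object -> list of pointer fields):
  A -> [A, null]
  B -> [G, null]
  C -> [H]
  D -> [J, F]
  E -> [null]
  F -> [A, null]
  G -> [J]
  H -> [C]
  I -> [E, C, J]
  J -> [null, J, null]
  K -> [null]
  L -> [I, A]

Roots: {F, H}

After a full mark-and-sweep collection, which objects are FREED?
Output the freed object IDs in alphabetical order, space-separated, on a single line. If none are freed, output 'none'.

Answer: B D E G I J K L

Derivation:
Roots: F H
Mark F: refs=A null, marked=F
Mark H: refs=C, marked=F H
Mark A: refs=A null, marked=A F H
Mark C: refs=H, marked=A C F H
Unmarked (collected): B D E G I J K L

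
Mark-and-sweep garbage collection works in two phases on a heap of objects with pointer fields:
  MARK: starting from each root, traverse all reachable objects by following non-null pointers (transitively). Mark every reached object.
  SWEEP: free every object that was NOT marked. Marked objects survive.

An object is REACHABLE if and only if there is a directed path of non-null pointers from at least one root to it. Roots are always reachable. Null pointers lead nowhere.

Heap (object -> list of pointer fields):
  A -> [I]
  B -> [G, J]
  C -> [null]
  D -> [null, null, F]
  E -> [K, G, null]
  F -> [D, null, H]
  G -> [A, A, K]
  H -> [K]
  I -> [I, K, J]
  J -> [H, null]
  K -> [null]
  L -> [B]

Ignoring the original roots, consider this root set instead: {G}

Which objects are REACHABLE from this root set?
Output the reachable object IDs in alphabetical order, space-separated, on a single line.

Roots: G
Mark G: refs=A A K, marked=G
Mark A: refs=I, marked=A G
Mark K: refs=null, marked=A G K
Mark I: refs=I K J, marked=A G I K
Mark J: refs=H null, marked=A G I J K
Mark H: refs=K, marked=A G H I J K
Unmarked (collected): B C D E F L

Answer: A G H I J K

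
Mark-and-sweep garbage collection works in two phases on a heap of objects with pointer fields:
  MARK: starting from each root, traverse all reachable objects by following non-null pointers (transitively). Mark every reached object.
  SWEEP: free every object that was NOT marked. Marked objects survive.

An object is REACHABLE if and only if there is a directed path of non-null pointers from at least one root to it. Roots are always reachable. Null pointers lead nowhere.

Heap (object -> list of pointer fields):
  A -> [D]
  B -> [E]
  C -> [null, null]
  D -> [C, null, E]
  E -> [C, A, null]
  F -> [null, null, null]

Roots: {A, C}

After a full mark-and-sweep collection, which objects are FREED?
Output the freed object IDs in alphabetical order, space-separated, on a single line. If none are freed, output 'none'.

Answer: B F

Derivation:
Roots: A C
Mark A: refs=D, marked=A
Mark C: refs=null null, marked=A C
Mark D: refs=C null E, marked=A C D
Mark E: refs=C A null, marked=A C D E
Unmarked (collected): B F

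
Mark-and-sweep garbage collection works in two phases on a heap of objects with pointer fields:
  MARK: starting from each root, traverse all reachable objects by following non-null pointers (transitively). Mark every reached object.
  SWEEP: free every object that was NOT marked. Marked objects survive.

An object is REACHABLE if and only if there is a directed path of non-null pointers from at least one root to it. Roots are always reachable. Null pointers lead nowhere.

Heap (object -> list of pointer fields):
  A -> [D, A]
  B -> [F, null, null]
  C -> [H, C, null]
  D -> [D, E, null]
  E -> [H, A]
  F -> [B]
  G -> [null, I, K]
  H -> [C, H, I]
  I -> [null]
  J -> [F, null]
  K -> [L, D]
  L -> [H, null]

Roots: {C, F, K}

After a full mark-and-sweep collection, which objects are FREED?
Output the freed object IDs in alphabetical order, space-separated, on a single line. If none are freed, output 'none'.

Answer: G J

Derivation:
Roots: C F K
Mark C: refs=H C null, marked=C
Mark F: refs=B, marked=C F
Mark K: refs=L D, marked=C F K
Mark H: refs=C H I, marked=C F H K
Mark B: refs=F null null, marked=B C F H K
Mark L: refs=H null, marked=B C F H K L
Mark D: refs=D E null, marked=B C D F H K L
Mark I: refs=null, marked=B C D F H I K L
Mark E: refs=H A, marked=B C D E F H I K L
Mark A: refs=D A, marked=A B C D E F H I K L
Unmarked (collected): G J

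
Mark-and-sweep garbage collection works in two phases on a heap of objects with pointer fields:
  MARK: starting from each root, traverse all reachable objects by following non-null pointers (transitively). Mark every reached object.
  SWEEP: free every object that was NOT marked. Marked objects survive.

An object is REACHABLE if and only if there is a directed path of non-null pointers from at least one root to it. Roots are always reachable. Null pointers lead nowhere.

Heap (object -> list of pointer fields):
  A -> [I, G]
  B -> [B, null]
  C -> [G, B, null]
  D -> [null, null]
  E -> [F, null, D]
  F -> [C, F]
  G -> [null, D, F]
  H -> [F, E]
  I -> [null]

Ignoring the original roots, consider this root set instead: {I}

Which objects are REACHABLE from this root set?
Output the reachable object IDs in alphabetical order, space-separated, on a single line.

Answer: I

Derivation:
Roots: I
Mark I: refs=null, marked=I
Unmarked (collected): A B C D E F G H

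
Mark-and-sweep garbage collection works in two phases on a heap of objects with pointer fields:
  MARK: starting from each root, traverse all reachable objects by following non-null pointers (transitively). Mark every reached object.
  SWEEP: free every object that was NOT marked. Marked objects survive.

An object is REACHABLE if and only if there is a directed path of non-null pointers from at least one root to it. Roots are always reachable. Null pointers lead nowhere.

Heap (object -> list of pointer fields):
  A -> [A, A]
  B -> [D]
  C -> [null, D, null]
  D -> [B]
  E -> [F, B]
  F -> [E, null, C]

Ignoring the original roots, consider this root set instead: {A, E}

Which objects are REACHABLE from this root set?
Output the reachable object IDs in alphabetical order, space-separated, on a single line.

Answer: A B C D E F

Derivation:
Roots: A E
Mark A: refs=A A, marked=A
Mark E: refs=F B, marked=A E
Mark F: refs=E null C, marked=A E F
Mark B: refs=D, marked=A B E F
Mark C: refs=null D null, marked=A B C E F
Mark D: refs=B, marked=A B C D E F
Unmarked (collected): (none)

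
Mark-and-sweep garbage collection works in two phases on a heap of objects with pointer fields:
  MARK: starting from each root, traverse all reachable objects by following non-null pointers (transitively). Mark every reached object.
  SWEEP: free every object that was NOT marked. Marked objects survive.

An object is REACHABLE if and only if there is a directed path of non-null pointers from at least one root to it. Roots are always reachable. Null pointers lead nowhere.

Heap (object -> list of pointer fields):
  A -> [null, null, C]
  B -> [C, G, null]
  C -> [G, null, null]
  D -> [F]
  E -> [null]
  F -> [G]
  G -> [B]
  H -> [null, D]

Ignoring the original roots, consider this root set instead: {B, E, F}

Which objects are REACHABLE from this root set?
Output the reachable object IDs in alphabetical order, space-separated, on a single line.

Roots: B E F
Mark B: refs=C G null, marked=B
Mark E: refs=null, marked=B E
Mark F: refs=G, marked=B E F
Mark C: refs=G null null, marked=B C E F
Mark G: refs=B, marked=B C E F G
Unmarked (collected): A D H

Answer: B C E F G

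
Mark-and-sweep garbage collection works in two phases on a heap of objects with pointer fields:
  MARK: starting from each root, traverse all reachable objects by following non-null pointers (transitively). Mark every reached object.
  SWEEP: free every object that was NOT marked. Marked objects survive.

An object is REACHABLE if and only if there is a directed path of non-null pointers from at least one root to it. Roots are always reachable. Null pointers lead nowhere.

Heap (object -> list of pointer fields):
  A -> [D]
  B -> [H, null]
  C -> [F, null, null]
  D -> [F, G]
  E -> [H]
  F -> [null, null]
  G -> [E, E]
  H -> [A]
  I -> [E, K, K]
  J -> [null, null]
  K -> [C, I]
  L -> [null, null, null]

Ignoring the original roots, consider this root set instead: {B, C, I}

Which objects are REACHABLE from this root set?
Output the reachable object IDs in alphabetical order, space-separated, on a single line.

Answer: A B C D E F G H I K

Derivation:
Roots: B C I
Mark B: refs=H null, marked=B
Mark C: refs=F null null, marked=B C
Mark I: refs=E K K, marked=B C I
Mark H: refs=A, marked=B C H I
Mark F: refs=null null, marked=B C F H I
Mark E: refs=H, marked=B C E F H I
Mark K: refs=C I, marked=B C E F H I K
Mark A: refs=D, marked=A B C E F H I K
Mark D: refs=F G, marked=A B C D E F H I K
Mark G: refs=E E, marked=A B C D E F G H I K
Unmarked (collected): J L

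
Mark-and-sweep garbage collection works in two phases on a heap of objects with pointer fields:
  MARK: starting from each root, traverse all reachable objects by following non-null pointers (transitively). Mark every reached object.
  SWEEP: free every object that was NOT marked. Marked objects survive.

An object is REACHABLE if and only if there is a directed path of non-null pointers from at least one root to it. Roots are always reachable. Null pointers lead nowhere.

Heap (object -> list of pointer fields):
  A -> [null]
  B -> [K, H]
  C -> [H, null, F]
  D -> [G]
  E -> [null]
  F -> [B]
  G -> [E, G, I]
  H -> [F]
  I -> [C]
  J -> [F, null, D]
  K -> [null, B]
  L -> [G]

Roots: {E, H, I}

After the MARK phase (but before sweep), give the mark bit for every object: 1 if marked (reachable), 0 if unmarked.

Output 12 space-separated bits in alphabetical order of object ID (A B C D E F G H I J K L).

Answer: 0 1 1 0 1 1 0 1 1 0 1 0

Derivation:
Roots: E H I
Mark E: refs=null, marked=E
Mark H: refs=F, marked=E H
Mark I: refs=C, marked=E H I
Mark F: refs=B, marked=E F H I
Mark C: refs=H null F, marked=C E F H I
Mark B: refs=K H, marked=B C E F H I
Mark K: refs=null B, marked=B C E F H I K
Unmarked (collected): A D G J L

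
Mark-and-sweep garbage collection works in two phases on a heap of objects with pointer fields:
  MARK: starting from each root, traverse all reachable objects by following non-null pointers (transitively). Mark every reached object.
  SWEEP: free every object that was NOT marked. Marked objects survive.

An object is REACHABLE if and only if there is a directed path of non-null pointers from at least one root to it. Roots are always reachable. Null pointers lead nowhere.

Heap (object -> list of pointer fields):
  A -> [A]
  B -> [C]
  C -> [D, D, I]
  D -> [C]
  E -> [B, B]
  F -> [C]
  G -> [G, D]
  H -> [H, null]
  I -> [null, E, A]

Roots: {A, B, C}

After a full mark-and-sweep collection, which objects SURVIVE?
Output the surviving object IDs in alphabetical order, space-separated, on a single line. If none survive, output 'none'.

Answer: A B C D E I

Derivation:
Roots: A B C
Mark A: refs=A, marked=A
Mark B: refs=C, marked=A B
Mark C: refs=D D I, marked=A B C
Mark D: refs=C, marked=A B C D
Mark I: refs=null E A, marked=A B C D I
Mark E: refs=B B, marked=A B C D E I
Unmarked (collected): F G H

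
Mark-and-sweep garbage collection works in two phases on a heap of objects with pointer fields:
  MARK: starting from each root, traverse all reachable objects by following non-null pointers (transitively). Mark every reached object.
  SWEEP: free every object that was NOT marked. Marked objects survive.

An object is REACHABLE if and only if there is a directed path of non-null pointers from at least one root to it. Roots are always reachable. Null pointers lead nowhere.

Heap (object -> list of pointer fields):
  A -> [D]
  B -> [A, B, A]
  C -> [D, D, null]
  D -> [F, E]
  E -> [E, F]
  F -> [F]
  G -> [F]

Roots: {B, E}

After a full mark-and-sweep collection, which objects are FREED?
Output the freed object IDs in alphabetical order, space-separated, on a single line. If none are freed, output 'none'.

Roots: B E
Mark B: refs=A B A, marked=B
Mark E: refs=E F, marked=B E
Mark A: refs=D, marked=A B E
Mark F: refs=F, marked=A B E F
Mark D: refs=F E, marked=A B D E F
Unmarked (collected): C G

Answer: C G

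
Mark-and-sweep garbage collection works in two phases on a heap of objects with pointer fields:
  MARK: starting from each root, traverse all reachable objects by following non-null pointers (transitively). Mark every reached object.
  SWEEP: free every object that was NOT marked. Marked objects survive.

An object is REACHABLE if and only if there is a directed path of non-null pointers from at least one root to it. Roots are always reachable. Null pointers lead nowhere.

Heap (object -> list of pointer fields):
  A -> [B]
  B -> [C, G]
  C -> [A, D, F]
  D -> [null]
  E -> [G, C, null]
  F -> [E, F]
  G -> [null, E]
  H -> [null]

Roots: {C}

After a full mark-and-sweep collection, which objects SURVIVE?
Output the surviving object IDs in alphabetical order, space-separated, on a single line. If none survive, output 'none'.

Roots: C
Mark C: refs=A D F, marked=C
Mark A: refs=B, marked=A C
Mark D: refs=null, marked=A C D
Mark F: refs=E F, marked=A C D F
Mark B: refs=C G, marked=A B C D F
Mark E: refs=G C null, marked=A B C D E F
Mark G: refs=null E, marked=A B C D E F G
Unmarked (collected): H

Answer: A B C D E F G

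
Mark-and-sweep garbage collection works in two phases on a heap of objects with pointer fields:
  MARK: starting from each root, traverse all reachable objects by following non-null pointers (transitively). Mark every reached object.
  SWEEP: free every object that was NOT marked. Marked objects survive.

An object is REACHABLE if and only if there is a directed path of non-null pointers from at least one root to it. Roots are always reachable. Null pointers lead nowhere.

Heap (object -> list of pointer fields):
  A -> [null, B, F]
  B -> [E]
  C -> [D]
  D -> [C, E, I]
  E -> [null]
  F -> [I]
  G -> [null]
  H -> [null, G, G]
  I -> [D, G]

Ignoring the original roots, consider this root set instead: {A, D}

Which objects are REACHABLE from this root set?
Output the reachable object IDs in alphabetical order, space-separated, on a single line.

Answer: A B C D E F G I

Derivation:
Roots: A D
Mark A: refs=null B F, marked=A
Mark D: refs=C E I, marked=A D
Mark B: refs=E, marked=A B D
Mark F: refs=I, marked=A B D F
Mark C: refs=D, marked=A B C D F
Mark E: refs=null, marked=A B C D E F
Mark I: refs=D G, marked=A B C D E F I
Mark G: refs=null, marked=A B C D E F G I
Unmarked (collected): H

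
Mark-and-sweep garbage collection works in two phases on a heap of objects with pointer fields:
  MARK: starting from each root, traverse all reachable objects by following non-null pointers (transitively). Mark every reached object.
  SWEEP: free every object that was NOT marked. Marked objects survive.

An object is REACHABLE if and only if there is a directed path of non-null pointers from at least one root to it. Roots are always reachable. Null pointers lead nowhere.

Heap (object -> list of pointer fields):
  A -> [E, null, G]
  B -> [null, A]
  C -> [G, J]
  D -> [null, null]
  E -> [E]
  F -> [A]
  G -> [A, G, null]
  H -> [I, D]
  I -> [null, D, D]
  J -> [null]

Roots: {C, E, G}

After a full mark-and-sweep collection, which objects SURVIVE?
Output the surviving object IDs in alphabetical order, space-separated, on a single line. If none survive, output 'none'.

Answer: A C E G J

Derivation:
Roots: C E G
Mark C: refs=G J, marked=C
Mark E: refs=E, marked=C E
Mark G: refs=A G null, marked=C E G
Mark J: refs=null, marked=C E G J
Mark A: refs=E null G, marked=A C E G J
Unmarked (collected): B D F H I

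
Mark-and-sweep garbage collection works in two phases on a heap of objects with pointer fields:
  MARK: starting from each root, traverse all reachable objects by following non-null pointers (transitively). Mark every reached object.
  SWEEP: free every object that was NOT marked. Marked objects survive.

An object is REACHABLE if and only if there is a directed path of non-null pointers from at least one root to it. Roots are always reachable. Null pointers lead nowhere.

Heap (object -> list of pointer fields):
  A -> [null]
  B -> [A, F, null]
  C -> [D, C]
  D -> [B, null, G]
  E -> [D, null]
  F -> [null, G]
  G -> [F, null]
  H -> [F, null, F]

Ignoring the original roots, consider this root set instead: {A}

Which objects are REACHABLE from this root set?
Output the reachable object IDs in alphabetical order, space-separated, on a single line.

Answer: A

Derivation:
Roots: A
Mark A: refs=null, marked=A
Unmarked (collected): B C D E F G H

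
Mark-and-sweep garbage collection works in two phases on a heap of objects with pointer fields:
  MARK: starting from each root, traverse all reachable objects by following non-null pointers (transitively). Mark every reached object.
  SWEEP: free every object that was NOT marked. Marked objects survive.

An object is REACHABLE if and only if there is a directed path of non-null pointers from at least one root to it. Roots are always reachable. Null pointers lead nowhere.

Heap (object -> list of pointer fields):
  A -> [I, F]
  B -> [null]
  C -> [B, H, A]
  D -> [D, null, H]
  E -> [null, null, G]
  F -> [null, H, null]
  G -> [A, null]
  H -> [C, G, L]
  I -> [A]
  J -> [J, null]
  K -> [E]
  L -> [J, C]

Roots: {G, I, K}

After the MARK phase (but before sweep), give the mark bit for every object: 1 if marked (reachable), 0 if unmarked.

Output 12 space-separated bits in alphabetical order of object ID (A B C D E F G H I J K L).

Roots: G I K
Mark G: refs=A null, marked=G
Mark I: refs=A, marked=G I
Mark K: refs=E, marked=G I K
Mark A: refs=I F, marked=A G I K
Mark E: refs=null null G, marked=A E G I K
Mark F: refs=null H null, marked=A E F G I K
Mark H: refs=C G L, marked=A E F G H I K
Mark C: refs=B H A, marked=A C E F G H I K
Mark L: refs=J C, marked=A C E F G H I K L
Mark B: refs=null, marked=A B C E F G H I K L
Mark J: refs=J null, marked=A B C E F G H I J K L
Unmarked (collected): D

Answer: 1 1 1 0 1 1 1 1 1 1 1 1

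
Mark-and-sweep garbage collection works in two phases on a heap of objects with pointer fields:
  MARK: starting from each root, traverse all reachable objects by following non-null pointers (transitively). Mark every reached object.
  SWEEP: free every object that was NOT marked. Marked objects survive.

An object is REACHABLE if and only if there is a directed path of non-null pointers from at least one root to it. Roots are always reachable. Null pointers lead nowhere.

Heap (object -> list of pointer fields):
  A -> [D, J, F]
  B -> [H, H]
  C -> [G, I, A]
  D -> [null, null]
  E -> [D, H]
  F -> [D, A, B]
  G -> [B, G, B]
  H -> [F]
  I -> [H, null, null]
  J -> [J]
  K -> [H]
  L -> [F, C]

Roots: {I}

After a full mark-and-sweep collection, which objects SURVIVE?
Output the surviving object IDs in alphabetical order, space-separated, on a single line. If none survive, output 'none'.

Answer: A B D F H I J

Derivation:
Roots: I
Mark I: refs=H null null, marked=I
Mark H: refs=F, marked=H I
Mark F: refs=D A B, marked=F H I
Mark D: refs=null null, marked=D F H I
Mark A: refs=D J F, marked=A D F H I
Mark B: refs=H H, marked=A B D F H I
Mark J: refs=J, marked=A B D F H I J
Unmarked (collected): C E G K L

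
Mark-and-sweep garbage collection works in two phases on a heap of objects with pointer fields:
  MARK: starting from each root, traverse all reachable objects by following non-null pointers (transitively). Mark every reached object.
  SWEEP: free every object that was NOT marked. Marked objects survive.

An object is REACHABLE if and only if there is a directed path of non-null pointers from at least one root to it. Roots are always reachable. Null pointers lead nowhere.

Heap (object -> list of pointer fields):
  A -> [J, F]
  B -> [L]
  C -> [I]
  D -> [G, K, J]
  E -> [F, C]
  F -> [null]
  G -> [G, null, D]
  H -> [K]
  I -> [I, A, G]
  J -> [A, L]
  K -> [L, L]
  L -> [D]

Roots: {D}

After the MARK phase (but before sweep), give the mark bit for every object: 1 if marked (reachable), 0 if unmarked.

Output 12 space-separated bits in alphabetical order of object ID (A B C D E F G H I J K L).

Roots: D
Mark D: refs=G K J, marked=D
Mark G: refs=G null D, marked=D G
Mark K: refs=L L, marked=D G K
Mark J: refs=A L, marked=D G J K
Mark L: refs=D, marked=D G J K L
Mark A: refs=J F, marked=A D G J K L
Mark F: refs=null, marked=A D F G J K L
Unmarked (collected): B C E H I

Answer: 1 0 0 1 0 1 1 0 0 1 1 1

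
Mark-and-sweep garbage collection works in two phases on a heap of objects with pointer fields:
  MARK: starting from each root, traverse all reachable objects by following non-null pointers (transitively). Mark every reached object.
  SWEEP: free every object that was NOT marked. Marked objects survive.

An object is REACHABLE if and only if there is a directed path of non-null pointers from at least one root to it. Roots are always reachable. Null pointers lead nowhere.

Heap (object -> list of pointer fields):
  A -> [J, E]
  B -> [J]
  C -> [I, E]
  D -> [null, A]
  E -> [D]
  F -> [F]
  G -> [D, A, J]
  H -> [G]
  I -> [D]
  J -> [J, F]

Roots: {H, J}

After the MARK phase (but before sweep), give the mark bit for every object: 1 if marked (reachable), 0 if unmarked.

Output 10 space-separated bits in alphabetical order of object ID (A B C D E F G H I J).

Roots: H J
Mark H: refs=G, marked=H
Mark J: refs=J F, marked=H J
Mark G: refs=D A J, marked=G H J
Mark F: refs=F, marked=F G H J
Mark D: refs=null A, marked=D F G H J
Mark A: refs=J E, marked=A D F G H J
Mark E: refs=D, marked=A D E F G H J
Unmarked (collected): B C I

Answer: 1 0 0 1 1 1 1 1 0 1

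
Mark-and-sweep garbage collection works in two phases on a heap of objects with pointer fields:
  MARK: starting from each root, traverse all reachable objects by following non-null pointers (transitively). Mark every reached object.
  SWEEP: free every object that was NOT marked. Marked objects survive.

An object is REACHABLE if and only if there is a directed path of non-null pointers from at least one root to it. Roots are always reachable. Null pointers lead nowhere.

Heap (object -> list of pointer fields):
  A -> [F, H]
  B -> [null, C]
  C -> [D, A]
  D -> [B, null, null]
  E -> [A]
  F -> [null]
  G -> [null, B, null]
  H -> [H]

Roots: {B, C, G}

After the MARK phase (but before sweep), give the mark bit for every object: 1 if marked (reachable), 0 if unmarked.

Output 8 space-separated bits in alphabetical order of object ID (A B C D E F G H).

Roots: B C G
Mark B: refs=null C, marked=B
Mark C: refs=D A, marked=B C
Mark G: refs=null B null, marked=B C G
Mark D: refs=B null null, marked=B C D G
Mark A: refs=F H, marked=A B C D G
Mark F: refs=null, marked=A B C D F G
Mark H: refs=H, marked=A B C D F G H
Unmarked (collected): E

Answer: 1 1 1 1 0 1 1 1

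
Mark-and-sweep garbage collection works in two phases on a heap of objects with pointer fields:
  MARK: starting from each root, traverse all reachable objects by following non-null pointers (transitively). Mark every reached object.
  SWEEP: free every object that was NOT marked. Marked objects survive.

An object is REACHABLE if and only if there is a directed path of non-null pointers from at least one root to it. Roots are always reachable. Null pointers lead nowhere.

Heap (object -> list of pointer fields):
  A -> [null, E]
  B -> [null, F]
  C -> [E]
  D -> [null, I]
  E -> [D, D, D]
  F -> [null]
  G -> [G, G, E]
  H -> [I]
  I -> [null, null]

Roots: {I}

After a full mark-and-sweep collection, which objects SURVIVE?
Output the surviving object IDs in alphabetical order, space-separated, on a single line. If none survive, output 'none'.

Answer: I

Derivation:
Roots: I
Mark I: refs=null null, marked=I
Unmarked (collected): A B C D E F G H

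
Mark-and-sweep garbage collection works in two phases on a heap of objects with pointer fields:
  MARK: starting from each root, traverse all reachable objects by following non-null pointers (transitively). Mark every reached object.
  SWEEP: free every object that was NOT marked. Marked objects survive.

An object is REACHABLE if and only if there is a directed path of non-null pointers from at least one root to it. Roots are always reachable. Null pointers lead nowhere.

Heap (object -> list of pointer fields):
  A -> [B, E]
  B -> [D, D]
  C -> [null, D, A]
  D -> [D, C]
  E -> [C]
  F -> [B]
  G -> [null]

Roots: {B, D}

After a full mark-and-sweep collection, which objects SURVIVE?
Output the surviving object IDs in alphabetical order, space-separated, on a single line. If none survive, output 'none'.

Answer: A B C D E

Derivation:
Roots: B D
Mark B: refs=D D, marked=B
Mark D: refs=D C, marked=B D
Mark C: refs=null D A, marked=B C D
Mark A: refs=B E, marked=A B C D
Mark E: refs=C, marked=A B C D E
Unmarked (collected): F G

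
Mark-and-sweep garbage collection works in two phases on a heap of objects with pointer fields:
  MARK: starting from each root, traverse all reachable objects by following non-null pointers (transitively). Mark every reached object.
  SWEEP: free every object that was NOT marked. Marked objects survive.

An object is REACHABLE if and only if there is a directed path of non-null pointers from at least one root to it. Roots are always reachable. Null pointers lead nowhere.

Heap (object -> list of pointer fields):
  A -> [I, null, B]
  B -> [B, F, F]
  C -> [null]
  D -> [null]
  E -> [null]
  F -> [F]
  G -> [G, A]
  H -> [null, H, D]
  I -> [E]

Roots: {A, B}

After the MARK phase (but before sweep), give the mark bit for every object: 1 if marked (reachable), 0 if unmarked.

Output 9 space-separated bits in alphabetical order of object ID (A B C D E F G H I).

Roots: A B
Mark A: refs=I null B, marked=A
Mark B: refs=B F F, marked=A B
Mark I: refs=E, marked=A B I
Mark F: refs=F, marked=A B F I
Mark E: refs=null, marked=A B E F I
Unmarked (collected): C D G H

Answer: 1 1 0 0 1 1 0 0 1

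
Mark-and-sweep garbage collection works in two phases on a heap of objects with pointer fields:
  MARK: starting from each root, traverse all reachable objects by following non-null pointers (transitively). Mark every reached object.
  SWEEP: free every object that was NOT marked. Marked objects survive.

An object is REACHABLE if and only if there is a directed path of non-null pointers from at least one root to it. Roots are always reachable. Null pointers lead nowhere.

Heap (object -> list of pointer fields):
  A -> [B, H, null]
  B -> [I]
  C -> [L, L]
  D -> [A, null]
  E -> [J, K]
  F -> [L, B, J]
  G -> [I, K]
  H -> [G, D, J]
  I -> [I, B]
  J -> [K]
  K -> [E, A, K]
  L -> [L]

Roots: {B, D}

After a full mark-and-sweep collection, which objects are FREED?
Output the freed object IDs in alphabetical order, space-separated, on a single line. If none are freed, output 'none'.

Answer: C F L

Derivation:
Roots: B D
Mark B: refs=I, marked=B
Mark D: refs=A null, marked=B D
Mark I: refs=I B, marked=B D I
Mark A: refs=B H null, marked=A B D I
Mark H: refs=G D J, marked=A B D H I
Mark G: refs=I K, marked=A B D G H I
Mark J: refs=K, marked=A B D G H I J
Mark K: refs=E A K, marked=A B D G H I J K
Mark E: refs=J K, marked=A B D E G H I J K
Unmarked (collected): C F L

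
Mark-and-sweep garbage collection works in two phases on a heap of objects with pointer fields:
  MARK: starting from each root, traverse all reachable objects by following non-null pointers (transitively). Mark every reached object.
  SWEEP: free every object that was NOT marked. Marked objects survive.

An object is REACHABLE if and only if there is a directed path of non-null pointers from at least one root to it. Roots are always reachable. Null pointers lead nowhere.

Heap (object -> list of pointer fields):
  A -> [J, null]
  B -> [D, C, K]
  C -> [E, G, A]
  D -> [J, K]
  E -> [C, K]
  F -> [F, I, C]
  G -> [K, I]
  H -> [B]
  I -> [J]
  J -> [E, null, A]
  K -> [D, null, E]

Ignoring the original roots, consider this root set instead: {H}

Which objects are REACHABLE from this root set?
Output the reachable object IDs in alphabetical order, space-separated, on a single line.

Roots: H
Mark H: refs=B, marked=H
Mark B: refs=D C K, marked=B H
Mark D: refs=J K, marked=B D H
Mark C: refs=E G A, marked=B C D H
Mark K: refs=D null E, marked=B C D H K
Mark J: refs=E null A, marked=B C D H J K
Mark E: refs=C K, marked=B C D E H J K
Mark G: refs=K I, marked=B C D E G H J K
Mark A: refs=J null, marked=A B C D E G H J K
Mark I: refs=J, marked=A B C D E G H I J K
Unmarked (collected): F

Answer: A B C D E G H I J K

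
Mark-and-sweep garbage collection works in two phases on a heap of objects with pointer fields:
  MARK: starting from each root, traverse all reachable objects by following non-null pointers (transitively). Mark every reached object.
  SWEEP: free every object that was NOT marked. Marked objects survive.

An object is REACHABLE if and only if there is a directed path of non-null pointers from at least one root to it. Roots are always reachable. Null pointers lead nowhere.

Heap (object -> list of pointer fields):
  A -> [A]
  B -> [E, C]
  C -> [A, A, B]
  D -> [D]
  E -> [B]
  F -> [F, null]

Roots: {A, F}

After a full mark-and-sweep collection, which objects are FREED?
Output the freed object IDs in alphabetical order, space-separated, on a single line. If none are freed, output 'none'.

Answer: B C D E

Derivation:
Roots: A F
Mark A: refs=A, marked=A
Mark F: refs=F null, marked=A F
Unmarked (collected): B C D E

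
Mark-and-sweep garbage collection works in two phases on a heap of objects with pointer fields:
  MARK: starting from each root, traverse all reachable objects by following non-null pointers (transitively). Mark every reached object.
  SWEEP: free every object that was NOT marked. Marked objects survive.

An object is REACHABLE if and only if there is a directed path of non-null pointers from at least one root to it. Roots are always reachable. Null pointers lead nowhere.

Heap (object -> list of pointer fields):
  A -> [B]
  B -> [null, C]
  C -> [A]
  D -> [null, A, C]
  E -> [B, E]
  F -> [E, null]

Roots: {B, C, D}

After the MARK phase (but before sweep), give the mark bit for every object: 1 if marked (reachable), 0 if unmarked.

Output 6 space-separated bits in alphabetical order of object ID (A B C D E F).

Roots: B C D
Mark B: refs=null C, marked=B
Mark C: refs=A, marked=B C
Mark D: refs=null A C, marked=B C D
Mark A: refs=B, marked=A B C D
Unmarked (collected): E F

Answer: 1 1 1 1 0 0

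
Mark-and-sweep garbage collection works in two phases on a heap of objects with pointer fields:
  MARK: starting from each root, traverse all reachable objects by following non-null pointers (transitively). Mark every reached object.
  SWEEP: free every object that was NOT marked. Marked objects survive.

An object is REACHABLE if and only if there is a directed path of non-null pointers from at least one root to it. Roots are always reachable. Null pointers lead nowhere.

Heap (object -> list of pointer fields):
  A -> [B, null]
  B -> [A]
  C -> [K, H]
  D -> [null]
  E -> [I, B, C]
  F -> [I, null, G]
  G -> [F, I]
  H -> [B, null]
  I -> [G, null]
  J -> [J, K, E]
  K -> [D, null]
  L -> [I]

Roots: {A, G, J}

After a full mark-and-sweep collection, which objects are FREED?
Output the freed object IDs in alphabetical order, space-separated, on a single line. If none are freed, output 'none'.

Roots: A G J
Mark A: refs=B null, marked=A
Mark G: refs=F I, marked=A G
Mark J: refs=J K E, marked=A G J
Mark B: refs=A, marked=A B G J
Mark F: refs=I null G, marked=A B F G J
Mark I: refs=G null, marked=A B F G I J
Mark K: refs=D null, marked=A B F G I J K
Mark E: refs=I B C, marked=A B E F G I J K
Mark D: refs=null, marked=A B D E F G I J K
Mark C: refs=K H, marked=A B C D E F G I J K
Mark H: refs=B null, marked=A B C D E F G H I J K
Unmarked (collected): L

Answer: L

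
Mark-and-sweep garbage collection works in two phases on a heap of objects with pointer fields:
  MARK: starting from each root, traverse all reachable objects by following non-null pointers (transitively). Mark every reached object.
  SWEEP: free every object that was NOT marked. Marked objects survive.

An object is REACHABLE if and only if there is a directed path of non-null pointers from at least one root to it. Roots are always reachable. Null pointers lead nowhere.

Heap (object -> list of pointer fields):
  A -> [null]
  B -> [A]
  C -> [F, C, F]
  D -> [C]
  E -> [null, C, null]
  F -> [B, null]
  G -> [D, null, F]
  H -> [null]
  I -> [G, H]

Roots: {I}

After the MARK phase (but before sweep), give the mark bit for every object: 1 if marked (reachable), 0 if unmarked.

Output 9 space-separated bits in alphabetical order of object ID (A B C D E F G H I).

Roots: I
Mark I: refs=G H, marked=I
Mark G: refs=D null F, marked=G I
Mark H: refs=null, marked=G H I
Mark D: refs=C, marked=D G H I
Mark F: refs=B null, marked=D F G H I
Mark C: refs=F C F, marked=C D F G H I
Mark B: refs=A, marked=B C D F G H I
Mark A: refs=null, marked=A B C D F G H I
Unmarked (collected): E

Answer: 1 1 1 1 0 1 1 1 1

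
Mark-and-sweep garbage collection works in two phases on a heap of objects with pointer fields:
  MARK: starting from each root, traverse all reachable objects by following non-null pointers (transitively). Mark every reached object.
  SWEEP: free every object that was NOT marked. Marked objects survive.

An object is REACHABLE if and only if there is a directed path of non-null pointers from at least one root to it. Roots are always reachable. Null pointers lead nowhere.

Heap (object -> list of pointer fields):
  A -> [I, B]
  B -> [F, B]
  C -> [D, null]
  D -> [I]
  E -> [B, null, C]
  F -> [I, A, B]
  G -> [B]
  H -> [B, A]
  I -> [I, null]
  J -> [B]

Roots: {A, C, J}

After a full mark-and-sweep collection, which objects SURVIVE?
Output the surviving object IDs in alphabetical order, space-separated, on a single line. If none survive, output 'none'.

Answer: A B C D F I J

Derivation:
Roots: A C J
Mark A: refs=I B, marked=A
Mark C: refs=D null, marked=A C
Mark J: refs=B, marked=A C J
Mark I: refs=I null, marked=A C I J
Mark B: refs=F B, marked=A B C I J
Mark D: refs=I, marked=A B C D I J
Mark F: refs=I A B, marked=A B C D F I J
Unmarked (collected): E G H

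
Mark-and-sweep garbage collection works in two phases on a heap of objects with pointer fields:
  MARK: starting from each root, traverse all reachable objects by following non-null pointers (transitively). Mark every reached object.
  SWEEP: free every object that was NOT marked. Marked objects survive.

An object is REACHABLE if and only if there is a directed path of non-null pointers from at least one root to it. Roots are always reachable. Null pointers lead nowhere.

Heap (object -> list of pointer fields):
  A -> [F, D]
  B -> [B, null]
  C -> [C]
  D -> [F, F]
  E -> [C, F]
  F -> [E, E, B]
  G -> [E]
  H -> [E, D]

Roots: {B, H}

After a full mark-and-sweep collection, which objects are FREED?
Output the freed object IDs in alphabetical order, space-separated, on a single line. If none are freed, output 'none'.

Roots: B H
Mark B: refs=B null, marked=B
Mark H: refs=E D, marked=B H
Mark E: refs=C F, marked=B E H
Mark D: refs=F F, marked=B D E H
Mark C: refs=C, marked=B C D E H
Mark F: refs=E E B, marked=B C D E F H
Unmarked (collected): A G

Answer: A G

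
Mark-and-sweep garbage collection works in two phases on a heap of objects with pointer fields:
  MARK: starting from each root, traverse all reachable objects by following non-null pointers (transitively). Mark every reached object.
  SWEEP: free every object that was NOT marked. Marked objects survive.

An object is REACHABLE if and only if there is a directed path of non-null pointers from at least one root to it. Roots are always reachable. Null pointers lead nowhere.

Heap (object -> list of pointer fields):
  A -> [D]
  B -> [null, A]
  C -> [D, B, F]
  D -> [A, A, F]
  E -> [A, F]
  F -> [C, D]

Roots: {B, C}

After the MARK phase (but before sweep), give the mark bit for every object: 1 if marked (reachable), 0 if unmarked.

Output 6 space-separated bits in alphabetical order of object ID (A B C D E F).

Answer: 1 1 1 1 0 1

Derivation:
Roots: B C
Mark B: refs=null A, marked=B
Mark C: refs=D B F, marked=B C
Mark A: refs=D, marked=A B C
Mark D: refs=A A F, marked=A B C D
Mark F: refs=C D, marked=A B C D F
Unmarked (collected): E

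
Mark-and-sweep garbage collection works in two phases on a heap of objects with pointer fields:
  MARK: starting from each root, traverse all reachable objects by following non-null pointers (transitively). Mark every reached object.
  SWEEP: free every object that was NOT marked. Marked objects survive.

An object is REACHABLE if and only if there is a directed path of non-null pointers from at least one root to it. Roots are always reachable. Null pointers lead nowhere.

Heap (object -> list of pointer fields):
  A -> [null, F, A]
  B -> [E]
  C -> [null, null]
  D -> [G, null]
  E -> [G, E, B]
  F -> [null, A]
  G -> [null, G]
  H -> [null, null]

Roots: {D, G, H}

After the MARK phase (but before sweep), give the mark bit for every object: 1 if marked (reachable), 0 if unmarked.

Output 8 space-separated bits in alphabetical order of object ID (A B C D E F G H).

Answer: 0 0 0 1 0 0 1 1

Derivation:
Roots: D G H
Mark D: refs=G null, marked=D
Mark G: refs=null G, marked=D G
Mark H: refs=null null, marked=D G H
Unmarked (collected): A B C E F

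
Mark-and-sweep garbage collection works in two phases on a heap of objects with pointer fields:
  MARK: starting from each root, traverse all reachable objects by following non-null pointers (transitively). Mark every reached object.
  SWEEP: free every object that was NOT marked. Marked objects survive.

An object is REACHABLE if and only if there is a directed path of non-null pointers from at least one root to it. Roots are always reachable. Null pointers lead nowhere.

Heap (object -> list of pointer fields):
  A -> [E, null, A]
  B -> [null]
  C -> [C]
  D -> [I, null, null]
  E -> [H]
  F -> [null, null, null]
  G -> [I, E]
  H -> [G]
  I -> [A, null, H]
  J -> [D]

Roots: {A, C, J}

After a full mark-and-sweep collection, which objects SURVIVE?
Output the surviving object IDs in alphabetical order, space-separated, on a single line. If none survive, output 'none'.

Answer: A C D E G H I J

Derivation:
Roots: A C J
Mark A: refs=E null A, marked=A
Mark C: refs=C, marked=A C
Mark J: refs=D, marked=A C J
Mark E: refs=H, marked=A C E J
Mark D: refs=I null null, marked=A C D E J
Mark H: refs=G, marked=A C D E H J
Mark I: refs=A null H, marked=A C D E H I J
Mark G: refs=I E, marked=A C D E G H I J
Unmarked (collected): B F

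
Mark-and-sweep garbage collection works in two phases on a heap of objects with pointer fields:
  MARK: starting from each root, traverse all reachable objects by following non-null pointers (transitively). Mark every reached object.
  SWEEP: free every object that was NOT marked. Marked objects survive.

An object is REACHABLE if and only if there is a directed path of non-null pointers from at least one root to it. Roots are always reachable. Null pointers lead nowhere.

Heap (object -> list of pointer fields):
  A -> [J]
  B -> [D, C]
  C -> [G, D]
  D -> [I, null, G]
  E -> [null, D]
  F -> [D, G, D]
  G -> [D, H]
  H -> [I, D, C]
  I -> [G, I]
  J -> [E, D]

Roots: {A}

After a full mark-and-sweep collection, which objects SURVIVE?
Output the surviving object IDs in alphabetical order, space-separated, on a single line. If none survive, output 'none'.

Roots: A
Mark A: refs=J, marked=A
Mark J: refs=E D, marked=A J
Mark E: refs=null D, marked=A E J
Mark D: refs=I null G, marked=A D E J
Mark I: refs=G I, marked=A D E I J
Mark G: refs=D H, marked=A D E G I J
Mark H: refs=I D C, marked=A D E G H I J
Mark C: refs=G D, marked=A C D E G H I J
Unmarked (collected): B F

Answer: A C D E G H I J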